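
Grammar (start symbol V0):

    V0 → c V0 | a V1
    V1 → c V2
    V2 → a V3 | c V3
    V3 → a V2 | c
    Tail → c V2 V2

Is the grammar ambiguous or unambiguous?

Unambiguous

Only V0, V1, V2, V3 are reachable from V0; ignoring the rest: Restricted to the reachable nonterminals, every rule has the form A → t or A → t B, and no two rules for the same A share a first terminal. The grammar encodes a DFA — one run per string.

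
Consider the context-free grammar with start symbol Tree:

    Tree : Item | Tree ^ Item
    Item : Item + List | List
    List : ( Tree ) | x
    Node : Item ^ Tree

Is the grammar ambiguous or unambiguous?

(Node is unreachable from Tree, so its rules don't affect L(Tree).) This is a standard precedence ladder (Tree over Item over List), with each level left-recursive on its own operator ('^' at Tree, '+' at Item). That structure is LR(1), hence unambiguous.

Unambiguous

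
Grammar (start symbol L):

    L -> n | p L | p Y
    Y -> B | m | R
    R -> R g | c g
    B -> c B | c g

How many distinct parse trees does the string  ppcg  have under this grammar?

2

Parse trees for ppcg:
  [L p [L p [Y [B c g]]]]
  [L p [L p [Y [R c g]]]]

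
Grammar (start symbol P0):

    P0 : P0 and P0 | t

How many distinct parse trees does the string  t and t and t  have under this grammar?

2

Parse trees for t and t and t:
  [P0 [P0 t] and [P0 [P0 t] and [P0 t]]]
  [P0 [P0 [P0 t] and [P0 t]] and [P0 t]]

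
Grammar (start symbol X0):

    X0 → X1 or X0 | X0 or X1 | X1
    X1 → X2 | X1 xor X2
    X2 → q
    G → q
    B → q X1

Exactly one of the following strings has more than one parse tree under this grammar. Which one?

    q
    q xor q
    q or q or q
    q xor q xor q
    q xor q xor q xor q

q: 1 tree
q xor q: 1 tree
q or q or q: 4 trees
q xor q xor q: 1 tree
q xor q xor q xor q: 1 tree

q or q or q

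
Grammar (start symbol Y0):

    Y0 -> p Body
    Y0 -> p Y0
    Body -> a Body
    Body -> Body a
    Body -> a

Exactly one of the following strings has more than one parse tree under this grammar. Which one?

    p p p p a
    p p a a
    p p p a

p p a a

p p p p a: 1 tree
p p a a: 2 trees
p p p a: 1 tree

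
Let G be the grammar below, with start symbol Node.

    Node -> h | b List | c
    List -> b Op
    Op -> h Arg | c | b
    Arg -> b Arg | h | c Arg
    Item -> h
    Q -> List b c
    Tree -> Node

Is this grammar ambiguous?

(Item, Q, Tree are unreachable from Node, so their rules don't affect L(Node).) Each reachable nonterminal has at most one production per leading terminal, and all productions are right-linear; the derivation is determined token-by-token.

Unambiguous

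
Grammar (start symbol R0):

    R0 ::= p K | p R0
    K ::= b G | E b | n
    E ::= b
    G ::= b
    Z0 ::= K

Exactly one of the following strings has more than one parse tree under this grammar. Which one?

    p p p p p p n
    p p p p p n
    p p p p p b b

p p p p p b b

p p p p p p n: 1 tree
p p p p p n: 1 tree
p p p p p b b: 2 trees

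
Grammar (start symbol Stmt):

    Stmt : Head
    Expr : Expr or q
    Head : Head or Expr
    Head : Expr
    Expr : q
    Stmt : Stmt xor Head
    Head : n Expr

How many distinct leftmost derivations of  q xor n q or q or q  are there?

4

Parse trees for q xor n q or q or q:
  [Stmt [Stmt [Head [Expr q]]] xor [Head [Head n [Expr q]] or [Expr [Expr q] or q]]]
  [Stmt [Stmt [Head [Expr q]]] xor [Head [Head [Head n [Expr q]] or [Expr q]] or [Expr q]]]
  [Stmt [Stmt [Head [Expr q]]] xor [Head [Head n [Expr [Expr q] or q]] or [Expr q]]]
  [Stmt [Stmt [Head [Expr q]]] xor [Head n [Expr [Expr [Expr q] or q] or q]]]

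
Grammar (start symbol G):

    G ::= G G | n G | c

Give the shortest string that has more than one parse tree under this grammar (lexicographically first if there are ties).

c c c

length 1: no string has ≥2 trees
length 2: no string has ≥2 trees
length 3: c c c has 2 parse trees

Two derivations of c c c:
  G ⇒ G G ⇒ G G G ⇒ c G G ⇒ c c G ⇒ c c c
  G ⇒ G G ⇒ c G ⇒ c G G ⇒ c c G ⇒ c c c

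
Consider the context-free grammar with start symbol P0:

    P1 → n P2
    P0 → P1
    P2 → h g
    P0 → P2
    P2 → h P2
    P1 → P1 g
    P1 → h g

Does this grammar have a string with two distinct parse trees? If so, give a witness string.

Witness: h g

Derivation 1: P0 ⇒ P1 ⇒ h g
Derivation 2: P0 ⇒ P2 ⇒ h g

Two distinct leftmost derivations for the same string.

Ambiguous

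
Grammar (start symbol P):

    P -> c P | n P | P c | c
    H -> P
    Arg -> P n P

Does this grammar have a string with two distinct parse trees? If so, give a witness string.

Ambiguous

Witness: c c

Derivation 1: P ⇒ c P ⇒ c c
Derivation 2: P ⇒ P c ⇒ c c

Two distinct leftmost derivations for the same string.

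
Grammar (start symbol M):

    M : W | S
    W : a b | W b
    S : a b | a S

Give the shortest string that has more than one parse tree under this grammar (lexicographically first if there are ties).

length 2: a b has 2 parse trees

Two derivations of a b:
  M ⇒ W ⇒ a b
  M ⇒ S ⇒ a b

a b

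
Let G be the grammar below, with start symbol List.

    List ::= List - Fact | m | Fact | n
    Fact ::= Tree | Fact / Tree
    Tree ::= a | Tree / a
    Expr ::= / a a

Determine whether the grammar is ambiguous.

Ambiguous

Witness: a / a

Derivation 1: List ⇒ Fact ⇒ Tree ⇒ Tree / a ⇒ a / a
Derivation 2: List ⇒ Fact ⇒ Fact / Tree ⇒ Tree / Tree ⇒ a / Tree ⇒ a / a

Two distinct leftmost derivations for the same string.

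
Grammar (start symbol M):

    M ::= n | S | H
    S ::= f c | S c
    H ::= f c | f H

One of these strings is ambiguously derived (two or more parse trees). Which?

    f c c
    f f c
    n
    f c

f c c: 1 tree
f f c: 1 tree
n: 1 tree
f c: 2 trees

f c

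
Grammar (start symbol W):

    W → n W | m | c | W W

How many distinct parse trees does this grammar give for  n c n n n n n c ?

Parse trees for n c n n n n n c:
  [W n [W [W c] [W n [W n [W n [W n [W n [W c]]]]]]]]
  [W [W n [W c]] [W n [W n [W n [W n [W n [W c]]]]]]]

2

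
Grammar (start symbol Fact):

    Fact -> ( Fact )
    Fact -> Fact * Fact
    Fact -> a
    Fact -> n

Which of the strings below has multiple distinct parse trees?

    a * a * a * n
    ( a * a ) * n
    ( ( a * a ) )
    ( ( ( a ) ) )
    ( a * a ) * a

a * a * a * n

a * a * a * n: 5 trees
( a * a ) * n: 1 tree
( ( a * a ) ): 1 tree
( ( ( a ) ) ): 1 tree
( a * a ) * a: 1 tree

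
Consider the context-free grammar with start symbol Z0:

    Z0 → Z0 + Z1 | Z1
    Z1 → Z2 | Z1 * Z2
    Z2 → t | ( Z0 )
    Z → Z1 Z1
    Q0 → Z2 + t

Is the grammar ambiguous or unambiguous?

Only Z0, Z1, Z2 are reachable from Z0; ignoring the rest: The grammar is stratified — Z0 handles '+' (left-recursive), Z1 handles '*', Z2 atoms. Each operator has a fixed associativity and precedence level, so every string has one parse.

Unambiguous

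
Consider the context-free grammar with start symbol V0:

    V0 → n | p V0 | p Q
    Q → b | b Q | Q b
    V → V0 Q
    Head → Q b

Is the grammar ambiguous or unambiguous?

Witness: p b b

Derivation 1: V0 ⇒ p Q ⇒ p b Q ⇒ p b b
Derivation 2: V0 ⇒ p Q ⇒ p Q b ⇒ p b b

Two distinct leftmost derivations for the same string.

Ambiguous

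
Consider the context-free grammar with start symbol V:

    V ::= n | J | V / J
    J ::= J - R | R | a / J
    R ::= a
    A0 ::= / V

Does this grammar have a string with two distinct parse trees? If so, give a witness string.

Ambiguous

Witness: a / a

Derivation 1: V ⇒ J ⇒ a / J ⇒ a / R ⇒ a / a
Derivation 2: V ⇒ V / J ⇒ J / J ⇒ R / J ⇒ a / J ⇒ a / R ⇒ a / a

Two distinct leftmost derivations for the same string.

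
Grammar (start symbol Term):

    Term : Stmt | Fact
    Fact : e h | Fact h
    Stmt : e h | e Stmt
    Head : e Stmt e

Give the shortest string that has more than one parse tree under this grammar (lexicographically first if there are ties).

e h

length 2: e h has 2 parse trees

Two derivations of e h:
  Term ⇒ Stmt ⇒ e h
  Term ⇒ Fact ⇒ e h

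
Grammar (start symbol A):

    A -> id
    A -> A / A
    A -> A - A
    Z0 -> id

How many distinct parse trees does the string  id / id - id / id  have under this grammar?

5

Parse trees for id / id - id / id:
  [A [A id] / [A [A [A id] - [A id]] / [A id]]]
  [A [A id] / [A [A id] - [A [A id] / [A id]]]]
  [A [A [A id] / [A [A id] - [A id]]] / [A id]]
  [A [A [A [A id] / [A id]] - [A id]] / [A id]]
  [A [A [A id] / [A id]] - [A [A id] / [A id]]]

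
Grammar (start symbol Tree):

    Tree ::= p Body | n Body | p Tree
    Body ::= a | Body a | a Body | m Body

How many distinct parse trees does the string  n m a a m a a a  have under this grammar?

Parse trees for n m a a m a a a (showing first 6 of 22):
  [Tree n [Body [Body [Body m [Body a [Body a [Body m [Body a]]]]] a] a]]
  [Tree n [Body [Body m [Body [Body a [Body a [Body m [Body a]]]] a]] a]]
  [Tree n [Body [Body m [Body a [Body [Body a [Body m [Body a]]] a]]] a]]
  [Tree n [Body [Body m [Body a [Body a [Body [Body m [Body a]] a]]]] a]]
  [Tree n [Body [Body m [Body a [Body a [Body m [Body [Body a] a]]]]] a]]
  [Tree n [Body [Body m [Body a [Body a [Body m [Body a [Body a]]]]]] a]]

22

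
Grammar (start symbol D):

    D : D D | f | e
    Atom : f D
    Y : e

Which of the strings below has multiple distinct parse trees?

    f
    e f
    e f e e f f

e f e e f f

f: 1 tree
e f: 1 tree
e f e e f f: 42 trees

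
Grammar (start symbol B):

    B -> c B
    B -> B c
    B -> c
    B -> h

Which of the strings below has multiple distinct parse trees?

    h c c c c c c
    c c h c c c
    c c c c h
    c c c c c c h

c c h c c c

h c c c c c c: 1 tree
c c h c c c: 10 trees
c c c c h: 1 tree
c c c c c c h: 1 tree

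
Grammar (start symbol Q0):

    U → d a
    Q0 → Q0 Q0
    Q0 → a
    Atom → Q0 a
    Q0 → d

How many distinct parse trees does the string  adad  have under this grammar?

5

Parse trees for adad:
  [Q0 [Q0 a] [Q0 [Q0 d] [Q0 [Q0 a] [Q0 d]]]]
  [Q0 [Q0 a] [Q0 [Q0 [Q0 d] [Q0 a]] [Q0 d]]]
  [Q0 [Q0 [Q0 a] [Q0 d]] [Q0 [Q0 a] [Q0 d]]]
  [Q0 [Q0 [Q0 a] [Q0 [Q0 d] [Q0 a]]] [Q0 d]]
  [Q0 [Q0 [Q0 [Q0 a] [Q0 d]] [Q0 a]] [Q0 d]]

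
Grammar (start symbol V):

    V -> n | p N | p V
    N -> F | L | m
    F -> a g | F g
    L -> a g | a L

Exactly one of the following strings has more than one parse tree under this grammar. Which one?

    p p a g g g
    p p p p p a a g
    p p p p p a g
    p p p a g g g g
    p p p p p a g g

p p a g g g: 1 tree
p p p p p a a g: 1 tree
p p p p p a g: 2 trees
p p p a g g g g: 1 tree
p p p p p a g g: 1 tree

p p p p p a g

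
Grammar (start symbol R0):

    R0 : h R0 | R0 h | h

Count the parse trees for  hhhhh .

Parse trees for hhhhh (showing first 6 of 16):
  [R0 h [R0 h [R0 h [R0 h [R0 h]]]]]
  [R0 h [R0 h [R0 h [R0 [R0 h] h]]]]
  [R0 h [R0 h [R0 [R0 h [R0 h]] h]]]
  [R0 h [R0 h [R0 [R0 [R0 h] h] h]]]
  [R0 h [R0 [R0 h [R0 h [R0 h]]] h]]
  [R0 h [R0 [R0 h [R0 [R0 h] h]] h]]

16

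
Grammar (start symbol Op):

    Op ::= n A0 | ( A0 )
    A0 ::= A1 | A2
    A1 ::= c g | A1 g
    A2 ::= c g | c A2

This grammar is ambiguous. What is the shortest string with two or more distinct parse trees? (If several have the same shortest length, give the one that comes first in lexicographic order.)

n c g

length 3: n c g has 2 parse trees

Two derivations of n c g:
  Op ⇒ n A0 ⇒ n A1 ⇒ n c g
  Op ⇒ n A0 ⇒ n A2 ⇒ n c g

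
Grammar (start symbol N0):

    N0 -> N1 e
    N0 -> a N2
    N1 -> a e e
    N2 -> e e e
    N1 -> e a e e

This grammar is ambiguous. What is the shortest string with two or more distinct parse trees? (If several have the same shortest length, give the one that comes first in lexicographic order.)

a e e e

length 4: a e e e has 2 parse trees

Two derivations of a e e e:
  N0 ⇒ N1 e ⇒ a e e e
  N0 ⇒ a N2 ⇒ a e e e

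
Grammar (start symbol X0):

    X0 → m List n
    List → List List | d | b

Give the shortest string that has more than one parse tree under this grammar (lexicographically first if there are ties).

m b b b n

length 3: no string has ≥2 trees
length 4: no string has ≥2 trees
length 5: m b b b n has 2 parse trees

Two derivations of m b b b n:
  X0 ⇒ m List n ⇒ m List List n ⇒ m List List List n ⇒ m b List List n ⇒ m b b List n ⇒ m b b b n
  X0 ⇒ m List n ⇒ m List List n ⇒ m b List n ⇒ m b List List n ⇒ m b b List n ⇒ m b b b n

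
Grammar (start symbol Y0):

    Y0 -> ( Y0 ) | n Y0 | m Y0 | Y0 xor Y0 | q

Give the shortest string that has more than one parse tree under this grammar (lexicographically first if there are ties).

length 1: no string has ≥2 trees
length 2: no string has ≥2 trees
length 3: no string has ≥2 trees
length 4: m q xor q has 2 parse trees

Two derivations of m q xor q:
  Y0 ⇒ m Y0 ⇒ m Y0 xor Y0 ⇒ m q xor Y0 ⇒ m q xor q
  Y0 ⇒ Y0 xor Y0 ⇒ m Y0 xor Y0 ⇒ m q xor Y0 ⇒ m q xor q

m q xor q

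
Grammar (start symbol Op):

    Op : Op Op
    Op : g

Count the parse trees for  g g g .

Parse trees for g g g:
  [Op [Op g] [Op [Op g] [Op g]]]
  [Op [Op [Op g] [Op g]] [Op g]]

2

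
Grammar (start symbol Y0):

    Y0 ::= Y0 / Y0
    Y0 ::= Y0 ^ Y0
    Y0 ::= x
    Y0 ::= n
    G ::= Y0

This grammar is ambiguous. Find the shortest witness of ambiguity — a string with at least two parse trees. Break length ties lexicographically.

length 1: no string has ≥2 trees
length 3: no string has ≥2 trees
length 5: n / n / n has 2 parse trees

Two derivations of n / n / n:
  Y0 ⇒ Y0 / Y0 ⇒ Y0 / Y0 / Y0 ⇒ n / Y0 / Y0 ⇒ n / n / Y0 ⇒ n / n / n
  Y0 ⇒ Y0 / Y0 ⇒ n / Y0 ⇒ n / Y0 / Y0 ⇒ n / n / Y0 ⇒ n / n / n

n / n / n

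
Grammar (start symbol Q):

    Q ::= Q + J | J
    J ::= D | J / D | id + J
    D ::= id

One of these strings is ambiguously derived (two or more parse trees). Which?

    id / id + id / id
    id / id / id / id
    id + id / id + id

id + id / id + id

id / id + id / id: 1 tree
id / id / id / id: 1 tree
id + id / id + id: 3 trees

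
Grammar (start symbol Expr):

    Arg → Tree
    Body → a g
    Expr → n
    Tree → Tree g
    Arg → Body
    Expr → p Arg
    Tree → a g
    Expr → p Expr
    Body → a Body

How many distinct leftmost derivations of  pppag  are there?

2

Parse trees for pppag:
  [Expr p [Expr p [Expr p [Arg [Tree a g]]]]]
  [Expr p [Expr p [Expr p [Arg [Body a g]]]]]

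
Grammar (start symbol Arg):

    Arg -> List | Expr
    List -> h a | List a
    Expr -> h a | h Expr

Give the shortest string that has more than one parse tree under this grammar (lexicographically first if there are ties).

h a

length 2: h a has 2 parse trees

Two derivations of h a:
  Arg ⇒ List ⇒ h a
  Arg ⇒ Expr ⇒ h a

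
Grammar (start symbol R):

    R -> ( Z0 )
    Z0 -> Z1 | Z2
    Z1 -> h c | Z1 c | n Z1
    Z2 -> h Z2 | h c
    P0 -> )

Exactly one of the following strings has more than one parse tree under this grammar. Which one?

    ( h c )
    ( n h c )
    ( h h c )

( h c )

( h c ): 2 trees
( n h c ): 1 tree
( h h c ): 1 tree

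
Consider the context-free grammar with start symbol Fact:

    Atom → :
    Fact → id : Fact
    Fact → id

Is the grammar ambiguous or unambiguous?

(Atom is unreachable from Fact, so its rules don't affect L(Fact).) The reachable grammar is A → atom sep A | atom. Each atom is followed by either the separator (recurse) or end-of-string (stop) — no choice point.

Unambiguous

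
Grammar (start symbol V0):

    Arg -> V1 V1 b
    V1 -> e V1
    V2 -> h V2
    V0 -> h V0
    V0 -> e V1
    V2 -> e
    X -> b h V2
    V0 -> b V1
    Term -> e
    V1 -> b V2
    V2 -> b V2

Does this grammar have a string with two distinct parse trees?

Unambiguous

Only V0, V1, V2 are reachable from V0; ignoring the rest: Restricted to the reachable nonterminals, every rule has the form A → t or A → t B, and no two rules for the same A share a first terminal. The grammar encodes a DFA — one run per string.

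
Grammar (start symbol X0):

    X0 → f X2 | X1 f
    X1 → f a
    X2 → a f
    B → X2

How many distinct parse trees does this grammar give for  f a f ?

2

Parse trees for f a f:
  [X0 f [X2 a f]]
  [X0 [X1 f a] f]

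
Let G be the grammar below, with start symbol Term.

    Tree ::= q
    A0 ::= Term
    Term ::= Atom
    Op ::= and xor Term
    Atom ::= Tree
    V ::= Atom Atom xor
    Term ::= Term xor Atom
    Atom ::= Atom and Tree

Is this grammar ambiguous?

(Op, V, A0 are unreachable from Term, so their rules don't affect L(Term).) Term → Term xor Atom | Atom  ;  Atom → Atom and Tree | Tree  — a left-associative chain with Tree at the bottom. Each string factors uniquely by precedence.

Unambiguous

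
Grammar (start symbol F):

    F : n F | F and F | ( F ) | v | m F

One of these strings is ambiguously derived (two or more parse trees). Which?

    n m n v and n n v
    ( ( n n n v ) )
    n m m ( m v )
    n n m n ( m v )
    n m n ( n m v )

n m n v and n n v

n m n v and n n v: 4 trees
( ( n n n v ) ): 1 tree
n m m ( m v ): 1 tree
n n m n ( m v ): 1 tree
n m n ( n m v ): 1 tree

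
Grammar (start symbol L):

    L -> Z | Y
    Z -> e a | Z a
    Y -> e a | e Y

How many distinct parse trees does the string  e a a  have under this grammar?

1

Parse trees for e a a:
  [L [Z [Z e a] a]]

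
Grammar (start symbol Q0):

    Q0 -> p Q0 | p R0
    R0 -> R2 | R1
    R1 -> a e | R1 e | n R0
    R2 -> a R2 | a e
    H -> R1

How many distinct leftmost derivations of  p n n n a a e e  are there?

Parse trees for p n n n a a e e:
  [Q0 p [R0 [R1 [R1 n [R0 [R1 n [R0 [R1 n [R0 [R2 a [R2 a e]]]]]]]] e]]]
  [Q0 p [R0 [R1 n [R0 [R1 [R1 n [R0 [R1 n [R0 [R2 a [R2 a e]]]]]] e]]]]]
  [Q0 p [R0 [R1 n [R0 [R1 n [R0 [R1 [R1 n [R0 [R2 a [R2 a e]]]] e]]]]]]]

3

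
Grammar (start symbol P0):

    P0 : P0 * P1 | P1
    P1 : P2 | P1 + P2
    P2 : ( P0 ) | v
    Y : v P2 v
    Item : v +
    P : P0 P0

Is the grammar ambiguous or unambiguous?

Unambiguous

Only P0, P1, P2 are reachable from P0; ignoring the rest: This is a standard precedence ladder (P0 over P1 over P2), with each level left-recursive on its own operator ('*' at P0, '+' at P1). That structure is LR(1), hence unambiguous.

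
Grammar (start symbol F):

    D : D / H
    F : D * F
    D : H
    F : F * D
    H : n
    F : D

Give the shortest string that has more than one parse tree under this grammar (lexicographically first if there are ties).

length 1: no string has ≥2 trees
length 3: n * n has 2 parse trees

Two derivations of n * n:
  F ⇒ D * F ⇒ H * F ⇒ n * F ⇒ n * D ⇒ n * H ⇒ n * n
  F ⇒ F * D ⇒ D * D ⇒ H * D ⇒ n * D ⇒ n * H ⇒ n * n

n * n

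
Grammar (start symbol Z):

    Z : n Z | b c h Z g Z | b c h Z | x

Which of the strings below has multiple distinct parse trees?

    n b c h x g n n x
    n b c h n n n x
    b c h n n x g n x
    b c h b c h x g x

b c h b c h x g x

n b c h x g n n x: 1 tree
n b c h n n n x: 1 tree
b c h n n x g n x: 1 tree
b c h b c h x g x: 2 trees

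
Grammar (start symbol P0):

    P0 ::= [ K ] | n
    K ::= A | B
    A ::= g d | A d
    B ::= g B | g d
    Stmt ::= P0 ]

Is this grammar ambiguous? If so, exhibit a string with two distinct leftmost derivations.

Ambiguous

Witness: [ g d ]

Derivation 1: P0 ⇒ [ K ] ⇒ [ A ] ⇒ [ g d ]
Derivation 2: P0 ⇒ [ K ] ⇒ [ B ] ⇒ [ g d ]

Two distinct leftmost derivations for the same string.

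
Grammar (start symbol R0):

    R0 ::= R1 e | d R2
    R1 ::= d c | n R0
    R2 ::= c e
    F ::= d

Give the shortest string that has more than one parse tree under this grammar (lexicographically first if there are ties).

d c e

length 3: d c e has 2 parse trees

Two derivations of d c e:
  R0 ⇒ R1 e ⇒ d c e
  R0 ⇒ d R2 ⇒ d c e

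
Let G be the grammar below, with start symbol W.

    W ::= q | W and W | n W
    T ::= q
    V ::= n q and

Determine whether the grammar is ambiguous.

Ambiguous

Witness: n q and q

Derivation 1: W ⇒ W and W ⇒ n W and W ⇒ n q and W ⇒ n q and q
Derivation 2: W ⇒ n W ⇒ n W and W ⇒ n q and W ⇒ n q and q

Two distinct leftmost derivations for the same string.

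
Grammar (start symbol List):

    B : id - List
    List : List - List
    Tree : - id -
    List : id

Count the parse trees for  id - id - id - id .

Parse trees for id - id - id - id:
  [List [List id] - [List [List id] - [List [List id] - [List id]]]]
  [List [List id] - [List [List [List id] - [List id]] - [List id]]]
  [List [List [List id] - [List id]] - [List [List id] - [List id]]]
  [List [List [List id] - [List [List id] - [List id]]] - [List id]]
  [List [List [List [List id] - [List id]] - [List id]] - [List id]]

5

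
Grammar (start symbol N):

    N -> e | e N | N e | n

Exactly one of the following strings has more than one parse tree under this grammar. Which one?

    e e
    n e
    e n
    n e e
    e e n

e e: 2 trees
n e: 1 tree
e n: 1 tree
n e e: 1 tree
e e n: 1 tree

e e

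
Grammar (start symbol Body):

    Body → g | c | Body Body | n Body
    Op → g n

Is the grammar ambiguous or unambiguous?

Ambiguous

Witness: c c c

Derivation 1: Body ⇒ Body Body ⇒ c Body ⇒ c Body Body ⇒ c c Body ⇒ c c c
Derivation 2: Body ⇒ Body Body ⇒ Body Body Body ⇒ c Body Body ⇒ c c Body ⇒ c c c

Two distinct leftmost derivations for the same string.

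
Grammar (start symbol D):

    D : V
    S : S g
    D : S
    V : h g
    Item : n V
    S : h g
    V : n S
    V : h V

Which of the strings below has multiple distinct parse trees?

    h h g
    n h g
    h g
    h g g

h g

h h g: 1 tree
n h g: 1 tree
h g: 2 trees
h g g: 1 tree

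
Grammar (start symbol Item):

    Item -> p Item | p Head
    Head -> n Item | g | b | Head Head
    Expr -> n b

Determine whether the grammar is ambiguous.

Ambiguous

Witness: p b b b

Derivation 1: Item ⇒ p Head ⇒ p Head Head ⇒ p b Head ⇒ p b Head Head ⇒ p b b Head ⇒ p b b b
Derivation 2: Item ⇒ p Head ⇒ p Head Head ⇒ p Head Head Head ⇒ p b Head Head ⇒ p b b Head ⇒ p b b b

Two distinct leftmost derivations for the same string.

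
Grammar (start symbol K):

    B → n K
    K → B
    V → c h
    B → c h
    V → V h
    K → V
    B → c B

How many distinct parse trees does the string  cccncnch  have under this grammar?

2

Parse trees for cccncnch:
  [K [B c [B c [B c [B n [K [B c [B n [K [B c h]]]]]]]]]]
  [K [B c [B c [B c [B n [K [B c [B n [K [V c h]]]]]]]]]]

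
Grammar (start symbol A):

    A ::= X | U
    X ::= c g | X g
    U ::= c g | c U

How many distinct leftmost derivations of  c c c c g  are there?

Parse trees for c c c c g:
  [A [U c [U c [U c [U c g]]]]]

1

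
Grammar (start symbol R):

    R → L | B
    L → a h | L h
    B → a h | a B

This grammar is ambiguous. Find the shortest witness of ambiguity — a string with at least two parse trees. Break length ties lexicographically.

length 2: a h has 2 parse trees

Two derivations of a h:
  R ⇒ L ⇒ a h
  R ⇒ B ⇒ a h

a h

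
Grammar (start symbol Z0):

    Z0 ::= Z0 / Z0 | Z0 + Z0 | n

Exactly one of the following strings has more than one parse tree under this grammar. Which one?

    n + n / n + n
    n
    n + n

n + n / n + n

n + n / n + n: 5 trees
n: 1 tree
n + n: 1 tree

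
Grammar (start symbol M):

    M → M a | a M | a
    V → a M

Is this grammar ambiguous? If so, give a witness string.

Witness: a a

Derivation 1: M ⇒ M a ⇒ a a
Derivation 2: M ⇒ a M ⇒ a a

Two distinct leftmost derivations for the same string.

Ambiguous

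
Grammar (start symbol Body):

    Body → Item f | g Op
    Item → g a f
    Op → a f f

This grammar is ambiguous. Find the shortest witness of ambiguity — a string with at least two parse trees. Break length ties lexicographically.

length 4: g a f f has 2 parse trees

Two derivations of g a f f:
  Body ⇒ Item f ⇒ g a f f
  Body ⇒ g Op ⇒ g a f f

g a f f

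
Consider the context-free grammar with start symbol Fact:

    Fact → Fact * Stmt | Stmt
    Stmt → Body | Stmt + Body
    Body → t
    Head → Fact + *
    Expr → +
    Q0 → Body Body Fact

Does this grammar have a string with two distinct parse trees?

Unambiguous

Only Fact, Stmt, Body are reachable from Fact; ignoring the rest: This is a standard precedence ladder (Fact over Stmt over Body), with each level left-recursive on its own operator ('*' at Fact, '+' at Stmt). That structure is LR(1), hence unambiguous.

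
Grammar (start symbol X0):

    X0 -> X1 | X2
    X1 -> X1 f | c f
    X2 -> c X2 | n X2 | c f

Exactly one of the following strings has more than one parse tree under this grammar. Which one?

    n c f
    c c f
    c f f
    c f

c f

n c f: 1 tree
c c f: 1 tree
c f f: 1 tree
c f: 2 trees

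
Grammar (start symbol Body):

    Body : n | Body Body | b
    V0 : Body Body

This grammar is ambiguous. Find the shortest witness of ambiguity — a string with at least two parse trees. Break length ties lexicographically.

b b b

length 1: no string has ≥2 trees
length 2: no string has ≥2 trees
length 3: b b b has 2 parse trees

Two derivations of b b b:
  Body ⇒ Body Body ⇒ Body Body Body ⇒ b Body Body ⇒ b b Body ⇒ b b b
  Body ⇒ Body Body ⇒ b Body ⇒ b Body Body ⇒ b b Body ⇒ b b b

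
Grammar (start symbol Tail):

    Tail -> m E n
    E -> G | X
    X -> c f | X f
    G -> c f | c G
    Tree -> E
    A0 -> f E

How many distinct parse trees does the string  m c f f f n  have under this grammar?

1

Parse trees for m c f f f n:
  [Tail m [E [X [X [X c f] f] f]] n]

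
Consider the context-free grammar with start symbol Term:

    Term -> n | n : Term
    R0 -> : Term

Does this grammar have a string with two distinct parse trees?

Unambiguous

Only Term is reachable from Term; ignoring the rest: Right-recursive list with a separator: after each atom, whether the separator follows determines the rule. One parse per string.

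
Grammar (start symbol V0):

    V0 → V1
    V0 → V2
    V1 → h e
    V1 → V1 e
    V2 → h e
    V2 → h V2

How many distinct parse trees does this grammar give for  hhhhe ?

Parse trees for hhhhe:
  [V0 [V2 h [V2 h [V2 h [V2 h e]]]]]

1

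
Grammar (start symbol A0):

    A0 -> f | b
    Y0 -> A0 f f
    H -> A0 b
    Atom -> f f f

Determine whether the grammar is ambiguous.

Only A0 is reachable from A0; ignoring the rest: Each reachable nonterminal has at most one production per leading terminal, and all productions are right-linear; the derivation is determined token-by-token.

Unambiguous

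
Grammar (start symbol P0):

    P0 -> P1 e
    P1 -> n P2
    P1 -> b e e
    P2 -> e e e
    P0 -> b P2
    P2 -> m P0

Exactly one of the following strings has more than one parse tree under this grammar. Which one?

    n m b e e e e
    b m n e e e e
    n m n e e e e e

n m b e e e e: 2 trees
b m n e e e e: 1 tree
n m n e e e e e: 1 tree

n m b e e e e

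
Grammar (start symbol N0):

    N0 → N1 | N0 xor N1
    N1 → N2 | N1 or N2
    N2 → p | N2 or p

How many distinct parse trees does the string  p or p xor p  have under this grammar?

Parse trees for p or p xor p:
  [N0 [N0 [N1 [N2 [N2 p] or p]]] xor [N1 [N2 p]]]
  [N0 [N0 [N1 [N1 [N2 p]] or [N2 p]]] xor [N1 [N2 p]]]

2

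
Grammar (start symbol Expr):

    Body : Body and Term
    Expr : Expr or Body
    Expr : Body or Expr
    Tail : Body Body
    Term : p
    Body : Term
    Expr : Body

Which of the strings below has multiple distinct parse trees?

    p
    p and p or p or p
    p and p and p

p: 1 tree
p and p or p or p: 4 trees
p and p and p: 1 tree

p and p or p or p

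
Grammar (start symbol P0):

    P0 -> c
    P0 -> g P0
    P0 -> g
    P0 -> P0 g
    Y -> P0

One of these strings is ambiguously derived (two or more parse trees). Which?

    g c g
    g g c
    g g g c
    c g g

g c g

g c g: 2 trees
g g c: 1 tree
g g g c: 1 tree
c g g: 1 tree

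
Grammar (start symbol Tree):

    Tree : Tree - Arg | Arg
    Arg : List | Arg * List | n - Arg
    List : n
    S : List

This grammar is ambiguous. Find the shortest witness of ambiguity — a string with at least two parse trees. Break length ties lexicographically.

n - n

length 1: no string has ≥2 trees
length 3: n - n has 2 parse trees

Two derivations of n - n:
  Tree ⇒ Tree - Arg ⇒ Arg - Arg ⇒ List - Arg ⇒ n - Arg ⇒ n - List ⇒ n - n
  Tree ⇒ Arg ⇒ n - Arg ⇒ n - List ⇒ n - n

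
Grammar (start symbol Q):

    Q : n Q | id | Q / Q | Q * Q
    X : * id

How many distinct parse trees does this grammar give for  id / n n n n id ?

Parse trees for id / n n n n id:
  [Q [Q id] / [Q n [Q n [Q n [Q n [Q id]]]]]]

1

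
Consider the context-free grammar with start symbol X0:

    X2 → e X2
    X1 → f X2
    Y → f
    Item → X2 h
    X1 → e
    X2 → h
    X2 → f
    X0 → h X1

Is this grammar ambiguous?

Only X0, X1, X2 are reachable from X0; ignoring the rest: Each reachable nonterminal has at most one production per leading terminal, and all productions are right-linear; the derivation is determined token-by-token.

Unambiguous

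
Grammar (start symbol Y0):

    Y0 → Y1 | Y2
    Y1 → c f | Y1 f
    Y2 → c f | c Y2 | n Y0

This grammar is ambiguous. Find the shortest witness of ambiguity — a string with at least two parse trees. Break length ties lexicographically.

c f

length 2: c f has 2 parse trees

Two derivations of c f:
  Y0 ⇒ Y1 ⇒ c f
  Y0 ⇒ Y2 ⇒ c f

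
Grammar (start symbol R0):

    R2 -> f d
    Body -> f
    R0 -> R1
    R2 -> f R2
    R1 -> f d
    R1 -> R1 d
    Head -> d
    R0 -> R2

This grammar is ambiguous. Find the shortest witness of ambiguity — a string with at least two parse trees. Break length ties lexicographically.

f d

length 2: f d has 2 parse trees

Two derivations of f d:
  R0 ⇒ R1 ⇒ f d
  R0 ⇒ R2 ⇒ f d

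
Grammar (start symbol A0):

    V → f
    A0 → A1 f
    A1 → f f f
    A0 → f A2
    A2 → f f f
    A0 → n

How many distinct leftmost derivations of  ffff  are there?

2

Parse trees for ffff:
  [A0 [A1 f f f] f]
  [A0 f [A2 f f f]]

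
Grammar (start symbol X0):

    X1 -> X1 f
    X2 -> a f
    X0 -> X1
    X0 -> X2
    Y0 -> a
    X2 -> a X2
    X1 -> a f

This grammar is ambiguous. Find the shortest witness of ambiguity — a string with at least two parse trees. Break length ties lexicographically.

length 2: a f has 2 parse trees

Two derivations of a f:
  X0 ⇒ X1 ⇒ a f
  X0 ⇒ X2 ⇒ a f

a f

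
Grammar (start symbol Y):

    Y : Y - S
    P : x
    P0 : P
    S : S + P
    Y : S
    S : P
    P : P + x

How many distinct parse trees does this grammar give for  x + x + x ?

4

Parse trees for x + x + x:
  [Y [S [S [P x]] + [P [P x] + x]]]
  [Y [S [S [S [P x]] + [P x]] + [P x]]]
  [Y [S [S [P [P x] + x]] + [P x]]]
  [Y [S [P [P [P x] + x] + x]]]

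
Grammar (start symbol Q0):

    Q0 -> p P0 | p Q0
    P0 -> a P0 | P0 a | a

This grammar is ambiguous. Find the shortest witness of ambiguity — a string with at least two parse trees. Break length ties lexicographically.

p a a

length 2: no string has ≥2 trees
length 3: p a a has 2 parse trees

Two derivations of p a a:
  Q0 ⇒ p P0 ⇒ p a P0 ⇒ p a a
  Q0 ⇒ p P0 ⇒ p P0 a ⇒ p a a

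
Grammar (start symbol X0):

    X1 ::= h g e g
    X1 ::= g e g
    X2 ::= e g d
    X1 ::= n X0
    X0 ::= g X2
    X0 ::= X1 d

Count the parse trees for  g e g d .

Parse trees for g e g d:
  [X0 g [X2 e g d]]
  [X0 [X1 g e g] d]

2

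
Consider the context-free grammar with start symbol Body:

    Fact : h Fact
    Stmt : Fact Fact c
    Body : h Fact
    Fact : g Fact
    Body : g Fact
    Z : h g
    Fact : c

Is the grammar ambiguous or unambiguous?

Unambiguous

(Z, Stmt are unreachable from Body, so their rules don't affect L(Body).) The reachable rules are right-linear with at most one rule per (nonterminal, next-terminal) pair. Each input token forces the next rule, so parsing is deterministic.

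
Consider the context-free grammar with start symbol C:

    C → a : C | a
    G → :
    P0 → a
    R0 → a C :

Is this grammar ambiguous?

Unambiguous

Only C is reachable from C; ignoring the rest: The reachable grammar is A → atom sep A | atom. Each atom is followed by either the separator (recurse) or end-of-string (stop) — no choice point.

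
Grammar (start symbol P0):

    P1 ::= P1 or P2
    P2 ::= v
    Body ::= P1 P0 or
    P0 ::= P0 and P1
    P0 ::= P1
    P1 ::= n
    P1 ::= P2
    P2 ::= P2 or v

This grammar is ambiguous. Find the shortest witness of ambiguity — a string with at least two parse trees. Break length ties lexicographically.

length 1: no string has ≥2 trees
length 3: v or v has 2 parse trees

Two derivations of v or v:
  P0 ⇒ P1 ⇒ P1 or P2 ⇒ P2 or P2 ⇒ v or P2 ⇒ v or v
  P0 ⇒ P1 ⇒ P2 ⇒ P2 or v ⇒ v or v

v or v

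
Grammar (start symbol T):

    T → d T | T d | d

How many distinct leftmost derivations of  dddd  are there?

8

Parse trees for dddd:
  [T d [T d [T d [T d]]]]
  [T d [T d [T [T d] d]]]
  [T d [T [T d [T d]] d]]
  [T d [T [T [T d] d] d]]
  [T [T d [T d [T d]]] d]
  [T [T d [T [T d] d]] d]
  [T [T [T d [T d]] d] d]
  [T [T [T [T d] d] d] d]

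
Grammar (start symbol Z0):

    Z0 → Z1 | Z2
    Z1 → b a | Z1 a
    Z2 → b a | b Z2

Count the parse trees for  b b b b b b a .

1

Parse trees for b b b b b b a:
  [Z0 [Z2 b [Z2 b [Z2 b [Z2 b [Z2 b [Z2 b a]]]]]]]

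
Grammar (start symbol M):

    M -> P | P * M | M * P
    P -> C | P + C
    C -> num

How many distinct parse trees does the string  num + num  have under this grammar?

Parse trees for num + num:
  [M [P [P [C num]] + [C num]]]

1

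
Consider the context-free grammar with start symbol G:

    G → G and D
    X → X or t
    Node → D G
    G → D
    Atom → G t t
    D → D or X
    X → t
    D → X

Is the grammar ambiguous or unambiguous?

Witness: t or t

Derivation 1: G ⇒ D ⇒ D or X ⇒ X or X ⇒ t or X ⇒ t or t
Derivation 2: G ⇒ D ⇒ X ⇒ X or t ⇒ t or t

Two distinct leftmost derivations for the same string.

Ambiguous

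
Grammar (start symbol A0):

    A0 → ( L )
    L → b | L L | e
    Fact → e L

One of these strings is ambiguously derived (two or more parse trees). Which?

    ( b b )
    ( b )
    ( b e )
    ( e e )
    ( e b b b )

( e b b b )

( b b ): 1 tree
( b ): 1 tree
( b e ): 1 tree
( e e ): 1 tree
( e b b b ): 5 trees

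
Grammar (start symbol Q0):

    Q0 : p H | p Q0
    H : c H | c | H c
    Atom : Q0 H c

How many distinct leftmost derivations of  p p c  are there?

1

Parse trees for p p c:
  [Q0 p [Q0 p [H c]]]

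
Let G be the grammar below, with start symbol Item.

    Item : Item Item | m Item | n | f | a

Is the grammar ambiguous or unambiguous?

Witness: a a a

Derivation 1: Item ⇒ Item Item ⇒ Item Item Item ⇒ a Item Item ⇒ a a Item ⇒ a a a
Derivation 2: Item ⇒ Item Item ⇒ a Item ⇒ a Item Item ⇒ a a Item ⇒ a a a

Two distinct leftmost derivations for the same string.

Ambiguous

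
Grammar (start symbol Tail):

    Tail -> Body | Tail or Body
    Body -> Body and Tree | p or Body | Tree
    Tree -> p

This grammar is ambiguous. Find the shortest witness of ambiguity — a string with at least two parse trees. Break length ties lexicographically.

p or p

length 1: no string has ≥2 trees
length 3: p or p has 2 parse trees

Two derivations of p or p:
  Tail ⇒ Body ⇒ p or Body ⇒ p or Tree ⇒ p or p
  Tail ⇒ Tail or Body ⇒ Body or Body ⇒ Tree or Body ⇒ p or Body ⇒ p or Tree ⇒ p or p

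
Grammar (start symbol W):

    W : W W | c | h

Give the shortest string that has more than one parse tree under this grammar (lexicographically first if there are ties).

c c c

length 1: no string has ≥2 trees
length 2: no string has ≥2 trees
length 3: c c c has 2 parse trees

Two derivations of c c c:
  W ⇒ W W ⇒ W W W ⇒ c W W ⇒ c c W ⇒ c c c
  W ⇒ W W ⇒ c W ⇒ c W W ⇒ c c W ⇒ c c c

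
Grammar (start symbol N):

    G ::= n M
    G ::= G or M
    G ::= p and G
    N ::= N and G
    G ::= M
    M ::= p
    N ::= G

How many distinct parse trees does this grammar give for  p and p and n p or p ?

7

Parse trees for p and p and n p or p:
  [N [N [G [M p]]] and [G [G p and [G n [M p]]] or [M p]]]
  [N [N [G [M p]]] and [G p and [G [G n [M p]] or [M p]]]]
  [N [N [N [G [M p]]] and [G [M p]]] and [G [G n [M p]] or [M p]]]
  [N [N [G p and [G [M p]]]] and [G [G n [M p]] or [M p]]]
  [N [G [G p and [G p and [G n [M p]]]] or [M p]]]
  [N [G p and [G [G p and [G n [M p]]] or [M p]]]]
  [N [G p and [G p and [G [G n [M p]] or [M p]]]]]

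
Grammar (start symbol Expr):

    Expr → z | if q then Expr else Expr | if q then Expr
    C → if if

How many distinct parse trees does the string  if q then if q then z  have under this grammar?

1

Parse trees for if q then if q then z:
  [Expr if q then [Expr if q then [Expr z]]]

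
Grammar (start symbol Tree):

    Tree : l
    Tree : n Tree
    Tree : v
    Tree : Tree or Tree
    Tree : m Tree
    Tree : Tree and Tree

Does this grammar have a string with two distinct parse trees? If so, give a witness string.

Ambiguous

Witness: m l and l

Derivation 1: Tree ⇒ m Tree ⇒ m Tree and Tree ⇒ m l and Tree ⇒ m l and l
Derivation 2: Tree ⇒ Tree and Tree ⇒ m Tree and Tree ⇒ m l and Tree ⇒ m l and l

Two distinct leftmost derivations for the same string.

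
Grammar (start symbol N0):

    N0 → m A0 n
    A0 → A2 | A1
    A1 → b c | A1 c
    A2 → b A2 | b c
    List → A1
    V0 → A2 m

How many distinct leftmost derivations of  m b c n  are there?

2

Parse trees for m b c n:
  [N0 m [A0 [A2 b c]] n]
  [N0 m [A0 [A1 b c]] n]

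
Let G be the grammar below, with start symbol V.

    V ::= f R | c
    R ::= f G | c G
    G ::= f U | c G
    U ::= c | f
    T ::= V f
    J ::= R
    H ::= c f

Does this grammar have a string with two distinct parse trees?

(T, J, H are unreachable from V, so their rules don't affect L(V).) Each reachable nonterminal has at most one production per leading terminal, and all productions are right-linear; the derivation is determined token-by-token.

Unambiguous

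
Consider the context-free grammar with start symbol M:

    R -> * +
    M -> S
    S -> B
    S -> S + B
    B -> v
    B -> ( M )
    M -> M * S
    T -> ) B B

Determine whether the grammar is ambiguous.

Unambiguous

(T, R are unreachable from M, so their rules don't affect L(M).) This is a standard precedence ladder (M over S over B), with each level left-recursive on its own operator ('*' at M, '+' at S). That structure is LR(1), hence unambiguous.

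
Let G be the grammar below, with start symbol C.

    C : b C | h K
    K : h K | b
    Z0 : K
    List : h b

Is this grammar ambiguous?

Unambiguous

Only C, K are reachable from C; ignoring the rest: The reachable rules are right-linear with at most one rule per (nonterminal, next-terminal) pair. Each input token forces the next rule, so parsing is deterministic.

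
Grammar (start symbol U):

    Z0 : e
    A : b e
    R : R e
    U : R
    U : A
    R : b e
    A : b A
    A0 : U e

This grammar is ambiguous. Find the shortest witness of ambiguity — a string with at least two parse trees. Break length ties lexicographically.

length 2: b e has 2 parse trees

Two derivations of b e:
  U ⇒ R ⇒ b e
  U ⇒ A ⇒ b e

b e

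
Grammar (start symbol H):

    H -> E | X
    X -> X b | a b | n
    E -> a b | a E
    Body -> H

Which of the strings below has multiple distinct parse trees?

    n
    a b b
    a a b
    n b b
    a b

a b

n: 1 tree
a b b: 1 tree
a a b: 1 tree
n b b: 1 tree
a b: 2 trees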